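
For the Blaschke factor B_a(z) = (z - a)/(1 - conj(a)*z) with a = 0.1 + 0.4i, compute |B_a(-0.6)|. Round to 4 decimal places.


Step 1: Numerator z0 - a = -0.6 - (0.1 + 0.4i) = -0.7 - 0.4i
Step 2: Denominator 1 - conj(a)*z0 = 1 - (0.1 - 0.4i)*(-0.6) = 1.06 - 0.24i
Step 3: |z0 - a|^2 = (-0.7)^2 + (-0.4)^2 = 0.65; |1 - conj(a)*z0|^2 = 1.06^2 + (-0.24)^2 = 1.1812
Step 4: |B_a(-0.6)| = sqrt(0.65 / 1.1812) = sqrt(0.550288)
Step 5: = 0.7418

0.7418


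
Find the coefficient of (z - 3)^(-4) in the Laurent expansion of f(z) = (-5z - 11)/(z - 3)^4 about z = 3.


Step 1: Write the numerator in powers of (z - 3): -5z - 11 = -5(z - 3) + (-5*3 - 11) = -5(z - 3) - 26
Step 2: Divide by (z - 3)^4: f(z) = -26(z - 3)^(-4) - 5(z - 3)^(-3)
Step 3: This finite sum is the Laurent series of f about z = 3.
Step 4: Coefficient of (z - 3)^(-4) = -5*3 - 11 = -26

-26


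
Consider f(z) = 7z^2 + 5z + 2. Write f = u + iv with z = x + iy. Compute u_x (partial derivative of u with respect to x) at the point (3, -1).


Step 1: f(z) = 7(x+iy)^2 + 5(x+iy) + 2
Step 2: u = 7(x^2 - y^2) + 5x + 2
Step 3: u_x = 14x + 5
Step 4: At (3, -1): u_x = 42 + 5 = 47

47


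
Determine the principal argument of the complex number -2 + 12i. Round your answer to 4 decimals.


Step 1: z = -2 + 12i
Step 2: arg(z) = atan2(12, -2)
Step 3: arg(z) = 1.7359

1.7359


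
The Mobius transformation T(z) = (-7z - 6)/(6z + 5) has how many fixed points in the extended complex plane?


Step 1: Fixed points satisfy T(z) = z
Step 2: 6z^2 + 12z + 6 = 0
Step 3: Discriminant = 12^2 - 4*6*6 = 0
Step 4: Number of fixed points = 1

1


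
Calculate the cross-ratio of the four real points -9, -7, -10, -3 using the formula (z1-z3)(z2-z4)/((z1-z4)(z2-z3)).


Step 1: (z1-z3)(z2-z4) = 1 * (-4) = -4
Step 2: (z1-z4)(z2-z3) = (-6) * 3 = -18
Step 3: Cross-ratio = 4/18 = 2/9

2/9


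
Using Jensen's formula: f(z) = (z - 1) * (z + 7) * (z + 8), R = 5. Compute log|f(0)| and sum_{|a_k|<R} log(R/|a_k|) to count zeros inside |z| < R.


Jensen's formula: (1/2pi)*integral log|f(Re^it)|dt = log|f(0)| + sum_{|a_k|<R} log(R/|a_k|)
Step 1: f(0) = (-1) * 7 * 8 = -56
Step 2: log|f(0)| = log|1| + log|-7| + log|-8| = 4.0254
Step 3: Zeros inside |z| < 5: 1
Step 4: Jensen sum = log(5/1) = 1.6094
Step 5: n(R) = number of terms in the Jensen sum = count of zeros inside |z| < 5 = 1

1


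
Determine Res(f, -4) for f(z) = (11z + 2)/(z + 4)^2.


Step 1: Pole of order 2 at z = -4
Step 2: Res = lim d/dz [(z + 4)^2 * f(z)] as z -> -4
Step 3: (z + 4)^2 * f(z) = 11z + 2
Step 4: d/dz[11z + 2] = 11

11


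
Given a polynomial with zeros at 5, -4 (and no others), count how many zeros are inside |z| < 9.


Step 1: Check each root:
  z = 5: |5| = 5 < 9
  z = -4: |-4| = 4 < 9
Step 2: Count = 2

2


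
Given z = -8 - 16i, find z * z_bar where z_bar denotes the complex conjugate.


Step 1: conj(z) = -8 + 16i
Step 2: z * conj(z) = (-8)^2 + (-16)^2
Step 3: = 64 + 256 = 320

320


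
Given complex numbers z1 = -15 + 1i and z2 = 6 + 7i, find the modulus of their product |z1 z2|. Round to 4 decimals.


Step 1: |z1| = sqrt((-15)^2 + 1^2) = sqrt(226)
Step 2: |z2| = sqrt(6^2 + 7^2) = sqrt(85)
Step 3: |z1*z2| = |z1|*|z2| = sqrt(226) * sqrt(85) = sqrt(226 * 85) = sqrt(19210)
Step 4: = 138.6001

138.6001


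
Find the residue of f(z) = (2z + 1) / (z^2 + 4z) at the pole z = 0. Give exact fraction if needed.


Step 1: Q(z) = z^2 + 4z = (z)(z + 4)
Step 2: Q'(z) = 2z + 4
Step 3: Q'(0) = 4, P(0) = 1
Step 4: Res = P(0)/Q'(0) = 1/4 = 1/4

1/4


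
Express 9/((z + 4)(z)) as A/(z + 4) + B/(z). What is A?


Step 1: Multiply both sides by (z + 4) and set z = -4
Step 2: A = 9 / (-4 - 0)
Step 3: A = 9 / (-4)
Step 4: A = -9/4

-9/4


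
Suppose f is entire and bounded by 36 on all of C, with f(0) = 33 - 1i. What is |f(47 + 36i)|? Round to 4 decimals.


Step 1: By Liouville's theorem, a bounded entire function is constant.
Step 2: f(z) = f(0) = 33 - 1i for all z.
Step 3: |f(w)| = |33 - 1i| = sqrt(1089 + 1)
Step 4: = 33.0151

33.0151


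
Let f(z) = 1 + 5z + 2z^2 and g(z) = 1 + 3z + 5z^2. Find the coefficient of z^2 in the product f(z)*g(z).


Step 1: z^2 term in f*g comes from: (1)*(5z^2) + (5z)*(3z) + (2z^2)*(1)
Step 2: = 5 + 15 + 2
Step 3: = 22

22


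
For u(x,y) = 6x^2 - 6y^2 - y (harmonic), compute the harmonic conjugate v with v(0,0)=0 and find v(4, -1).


Step 1: v_x = -u_y = 12y + 1
Step 2: v_y = u_x = 12x + 0
Step 3: v = 12xy + x + C
Step 4: v(0,0) = 0 => C = 0
Step 5: v(4, -1) = -44

-44


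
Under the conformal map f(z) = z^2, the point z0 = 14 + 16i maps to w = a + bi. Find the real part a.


Step 1: z0 = 14 + 16i
Step 2: z0^2 = 14^2 - 16^2 + 448i
Step 3: real part = 196 - 256 = -60

-60


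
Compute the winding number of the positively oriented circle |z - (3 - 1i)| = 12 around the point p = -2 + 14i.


Step 1: Center c = (3, -1), radius = 12
Step 2: |p - c|^2 = (-5)^2 + 15^2 = 250
Step 3: r^2 = 144
Step 4: |p-c| > r so winding number = 0

0


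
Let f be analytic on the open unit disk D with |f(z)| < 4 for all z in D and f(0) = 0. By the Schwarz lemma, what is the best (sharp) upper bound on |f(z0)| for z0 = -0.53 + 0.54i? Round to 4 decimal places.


Step 1: g = f/4 maps D -> D with g(0) = 0, so by the Schwarz lemma |g(z)| <= |z|, i.e. |f(z)| <= 4|z|; this is sharp (f(z) = 4z).
Step 2: |z0|^2 = (-0.53)^2 + 0.54^2 = 0.5725
Step 3: |z0| = sqrt(0.5725) = 0.756637
Step 4: Best bound = 4 * |z0| = 4 * 0.756637 = 3.0265

3.0265


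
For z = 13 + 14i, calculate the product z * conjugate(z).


Step 1: conj(z) = 13 - 14i
Step 2: z * conj(z) = 13^2 + 14^2
Step 3: = 169 + 196 = 365

365


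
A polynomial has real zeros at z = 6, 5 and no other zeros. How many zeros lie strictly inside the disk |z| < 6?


Step 1: Check each root:
  z = 6: |6| = 6 >= 6
  z = 5: |5| = 5 < 6
Step 2: Count = 1

1


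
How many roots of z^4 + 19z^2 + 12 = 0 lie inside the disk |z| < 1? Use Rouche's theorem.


Step 1: On |z| = 1 the three terms have sizes |z^4| = 1^4 = 1, |19z^2| = 19*1^2 = 19, |12| = 12
Step 2: The dominant term is g(z) = 19z^2; let h(z) = z^4 + 12 so f = g + h
Step 3: On |z| = 1: |g| = 19 and |h| <= 1 + 12 = 13
Step 4: Since 19 > 13, |h| < |g| on |z| = 1, so by Rouche f has the same number of zeros as g inside |z| < 1
Step 5: g(z) = 19z^2 has 2 zeros (at the origin, multiplicity 2) inside |z| < 1. Answer = 2

2


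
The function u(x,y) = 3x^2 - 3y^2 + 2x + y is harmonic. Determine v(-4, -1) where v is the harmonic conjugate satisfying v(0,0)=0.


Step 1: v_x = -u_y = 6y - 1
Step 2: v_y = u_x = 6x + 2
Step 3: v = 6xy - x + 2y + C
Step 4: v(0,0) = 0 => C = 0
Step 5: v(-4, -1) = 26

26


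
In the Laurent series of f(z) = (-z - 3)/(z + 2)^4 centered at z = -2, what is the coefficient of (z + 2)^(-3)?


Step 1: Write the numerator in powers of (z + 2): -z - 3 = -(z + 2) + (-1*(-2) - 3) = -(z + 2) - 1
Step 2: Divide by (z + 2)^4: f(z) = -(z + 2)^(-4) - (z + 2)^(-3)
Step 3: This finite sum is the Laurent series of f about z = -2.
Step 4: Coefficient of (z + 2)^(-3) = coefficient of (z + 2) in the re-centred numerator = -1

-1


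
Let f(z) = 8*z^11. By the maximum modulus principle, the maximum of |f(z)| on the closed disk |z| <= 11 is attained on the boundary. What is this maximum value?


Step 1: On |z| = 11, |f(z)| = 8 * |z|^11 = 8 * 11^11
Step 2: By maximum modulus principle, maximum is on boundary.
Step 3: Maximum = 8 * 285311670611 = 2282493364888

2282493364888


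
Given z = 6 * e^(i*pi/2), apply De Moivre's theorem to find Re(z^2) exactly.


Step 1: By De Moivre's theorem, z^2 = 6^2 * e^(i*2*pi/2) = 36 * (cos(pi) + i*sin(pi))
Step 2: |z|^2 = 6^2 = 36
Step 3: The angle pi already lies in [0, 2*pi)
Step 4: cos(pi) = -1
Step 5: Re(z^2) = 36 * (-1) = -36

-36


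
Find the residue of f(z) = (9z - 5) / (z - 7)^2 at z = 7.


Step 1: Pole of order 2 at z = 7
Step 2: Res = lim d/dz [(z - 7)^2 * f(z)] as z -> 7
Step 3: (z - 7)^2 * f(z) = 9z - 5
Step 4: d/dz[9z - 5] = 9

9


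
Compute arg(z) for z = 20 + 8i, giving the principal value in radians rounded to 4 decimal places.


Step 1: z = 20 + 8i
Step 2: arg(z) = atan2(8, 20)
Step 3: arg(z) = 0.3805

0.3805


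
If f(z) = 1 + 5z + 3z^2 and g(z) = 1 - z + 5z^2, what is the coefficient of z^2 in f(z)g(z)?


Step 1: z^2 term in f*g comes from: (1)*(5z^2) + (5z)*(-z) + (3z^2)*(1)
Step 2: = 5 - 5 + 3
Step 3: = 3

3


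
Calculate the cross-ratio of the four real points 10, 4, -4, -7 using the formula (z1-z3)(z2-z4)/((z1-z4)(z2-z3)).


Step 1: (z1-z3)(z2-z4) = 14 * 11 = 154
Step 2: (z1-z4)(z2-z3) = 17 * 8 = 136
Step 3: Cross-ratio = 154/136 = 77/68

77/68


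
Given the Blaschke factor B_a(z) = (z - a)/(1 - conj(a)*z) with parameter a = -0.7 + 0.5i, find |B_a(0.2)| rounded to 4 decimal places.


Step 1: Numerator z0 - a = 0.2 - (-0.7 + 0.5i) = 0.9 - 0.5i
Step 2: Denominator 1 - conj(a)*z0 = 1 - (-0.7 - 0.5i)*0.2 = 1.14 + 0.1i
Step 3: |z0 - a|^2 = 0.9^2 + (-0.5)^2 = 1.06; |1 - conj(a)*z0|^2 = 1.14^2 + 0.1^2 = 1.3096
Step 4: |B_a(0.2)| = sqrt(1.06 / 1.3096) = sqrt(0.809407)
Step 5: = 0.8997

0.8997


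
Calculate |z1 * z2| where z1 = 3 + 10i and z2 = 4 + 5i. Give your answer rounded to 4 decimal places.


Step 1: |z1| = sqrt(3^2 + 10^2) = sqrt(109)
Step 2: |z2| = sqrt(4^2 + 5^2) = sqrt(41)
Step 3: |z1*z2| = |z1|*|z2| = sqrt(109) * sqrt(41) = sqrt(109 * 41) = sqrt(4469)
Step 4: = 66.8506

66.8506


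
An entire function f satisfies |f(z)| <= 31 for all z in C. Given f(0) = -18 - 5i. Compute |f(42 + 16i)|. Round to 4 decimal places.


Step 1: By Liouville's theorem, a bounded entire function is constant.
Step 2: f(z) = f(0) = -18 - 5i for all z.
Step 3: |f(w)| = |-18 - 5i| = sqrt(324 + 25)
Step 4: = 18.6815

18.6815


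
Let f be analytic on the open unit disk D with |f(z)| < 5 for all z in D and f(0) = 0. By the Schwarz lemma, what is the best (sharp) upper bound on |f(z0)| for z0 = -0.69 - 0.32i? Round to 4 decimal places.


Step 1: g = f/5 maps D -> D with g(0) = 0, so by the Schwarz lemma |g(z)| <= |z|, i.e. |f(z)| <= 5|z|; this is sharp (f(z) = 5z).
Step 2: |z0|^2 = (-0.69)^2 + (-0.32)^2 = 0.5785
Step 3: |z0| = sqrt(0.5785) = 0.760592
Step 4: Best bound = 5 * |z0| = 5 * 0.760592 = 3.803

3.803


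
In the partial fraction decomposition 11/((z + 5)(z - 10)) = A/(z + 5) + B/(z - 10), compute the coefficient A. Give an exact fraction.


Step 1: Multiply both sides by (z + 5) and set z = -5
Step 2: A = 11 / (-5 - 10)
Step 3: A = 11 / (-15)
Step 4: A = -11/15

-11/15


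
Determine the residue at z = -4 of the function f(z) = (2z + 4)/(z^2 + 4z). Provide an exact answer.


Step 1: Q(z) = z^2 + 4z = (z + 4)(z)
Step 2: Q'(z) = 2z + 4
Step 3: Q'(-4) = -4, P(-4) = -4
Step 4: Res = P(-4)/Q'(-4) = -4/(-4) = 1

1


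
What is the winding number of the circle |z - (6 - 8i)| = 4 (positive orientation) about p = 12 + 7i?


Step 1: Center c = (6, -8), radius = 4
Step 2: |p - c|^2 = 6^2 + 15^2 = 261
Step 3: r^2 = 16
Step 4: |p-c| > r so winding number = 0

0


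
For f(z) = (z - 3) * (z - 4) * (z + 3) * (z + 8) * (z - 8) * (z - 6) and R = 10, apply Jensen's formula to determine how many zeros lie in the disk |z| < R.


Jensen's formula: (1/2pi)*integral log|f(Re^it)|dt = log|f(0)| + sum_{|a_k|<R} log(R/|a_k|)
Step 1: f(0) = (-3) * (-4) * 3 * 8 * (-8) * (-6) = 13824
Step 2: log|f(0)| = log|3| + log|4| + log|-3| + log|-8| + log|8| + log|6| = 9.5342
Step 3: Zeros inside |z| < 10: 3, 4, -3, -8, 8, 6
Step 4: Jensen sum = log(10/3) + log(10/4) + log(10/3) + log(10/8) + log(10/8) + log(10/6) = 4.2813
Step 5: n(R) = number of terms in the Jensen sum = count of zeros inside |z| < 10 = 6

6


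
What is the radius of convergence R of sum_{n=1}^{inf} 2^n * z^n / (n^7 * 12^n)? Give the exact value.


Step 1: General term a_n = 2^n / (n^7 * 12^n)
Step 2: By the root test, |a_n|^(1/n) = 2 / (n^(7/n) * 12) -> 2/12 as n -> infinity (since n^(7/n) -> 1)
Step 3: R = 1/lim|a_n|^(1/n) = 12/2 = 6

6


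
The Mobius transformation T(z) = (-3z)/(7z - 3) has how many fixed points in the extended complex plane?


Step 1: Fixed points satisfy T(z) = z
Step 2: 7z^2 = 0
Step 3: Discriminant = 0^2 - 4*7*0 = 0
Step 4: Number of fixed points = 1

1


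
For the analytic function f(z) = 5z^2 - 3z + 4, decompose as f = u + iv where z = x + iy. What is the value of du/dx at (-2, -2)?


Step 1: f(z) = 5(x+iy)^2 - 3(x+iy) + 4
Step 2: u = 5(x^2 - y^2) - 3x + 4
Step 3: u_x = 10x - 3
Step 4: At (-2, -2): u_x = -20 - 3 = -23

-23


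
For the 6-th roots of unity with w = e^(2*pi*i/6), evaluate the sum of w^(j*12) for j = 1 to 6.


Step 1: The sum sum_{j=1}^{n} w^(k*j) equals n if n | k, else 0.
Step 2: Here n = 6, k = 12
Step 3: Does n divide k? 6 | 12 -> True
Step 4: Sum = 6

6


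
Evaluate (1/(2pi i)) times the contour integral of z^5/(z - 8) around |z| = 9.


Step 1: f(z) = z^5, a = 8 is inside |z| = 9
Step 2: By Cauchy integral formula: (1/(2pi*i)) * integral = f(a)
Step 3: f(8) = 8^5 = 32768

32768


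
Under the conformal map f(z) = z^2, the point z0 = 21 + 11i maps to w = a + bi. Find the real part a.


Step 1: z0 = 21 + 11i
Step 2: z0^2 = 21^2 - 11^2 + 462i
Step 3: real part = 441 - 121 = 320

320


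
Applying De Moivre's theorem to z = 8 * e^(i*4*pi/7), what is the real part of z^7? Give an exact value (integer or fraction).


Step 1: By De Moivre's theorem, z^7 = 8^7 * e^(i*7*4*pi/7) = 2097152 * (cos(4*pi) + i*sin(4*pi))
Step 2: |z|^7 = 8^7 = 2097152
Step 3: Reduce the angle mod 2*pi: 4*pi - 4*pi = 0
Step 4: cos(0) = 1
Step 5: Re(z^7) = 2097152 * 1 = 2097152

2097152


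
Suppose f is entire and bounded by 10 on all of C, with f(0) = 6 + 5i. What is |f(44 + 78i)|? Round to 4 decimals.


Step 1: By Liouville's theorem, a bounded entire function is constant.
Step 2: f(z) = f(0) = 6 + 5i for all z.
Step 3: |f(w)| = |6 + 5i| = sqrt(36 + 25)
Step 4: = 7.8102

7.8102


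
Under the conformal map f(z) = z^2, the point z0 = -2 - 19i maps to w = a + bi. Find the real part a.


Step 1: z0 = -2 - 19i
Step 2: z0^2 = (-2)^2 - (-19)^2 + 76i
Step 3: real part = 4 - 361 = -357

-357


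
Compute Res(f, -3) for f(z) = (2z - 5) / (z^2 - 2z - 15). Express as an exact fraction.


Step 1: Q(z) = z^2 - 2z - 15 = (z + 3)(z - 5)
Step 2: Q'(z) = 2z - 2
Step 3: Q'(-3) = -8, P(-3) = -11
Step 4: Res = P(-3)/Q'(-3) = -11/(-8) = 11/8

11/8


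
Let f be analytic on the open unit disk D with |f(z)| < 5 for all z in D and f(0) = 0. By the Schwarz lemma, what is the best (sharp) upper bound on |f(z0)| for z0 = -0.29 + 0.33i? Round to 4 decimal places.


Step 1: g = f/5 maps D -> D with g(0) = 0, so by the Schwarz lemma |g(z)| <= |z|, i.e. |f(z)| <= 5|z|; this is sharp (f(z) = 5z).
Step 2: |z0|^2 = (-0.29)^2 + 0.33^2 = 0.193
Step 3: |z0| = sqrt(0.193) = 0.439318
Step 4: Best bound = 5 * |z0| = 5 * 0.439318 = 2.1966

2.1966


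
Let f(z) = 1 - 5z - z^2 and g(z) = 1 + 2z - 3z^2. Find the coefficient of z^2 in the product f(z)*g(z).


Step 1: z^2 term in f*g comes from: (1)*(-3z^2) + (-5z)*(2z) + (-z^2)*(1)
Step 2: = -3 - 10 - 1
Step 3: = -14

-14


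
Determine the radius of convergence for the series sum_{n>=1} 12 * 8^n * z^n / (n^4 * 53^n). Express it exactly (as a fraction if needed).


Step 1: General term a_n = 12 * 8^n / (n^4 * 53^n)
Step 2: By the root test, |a_n|^(1/n) = 12^(1/n) * 8 / (n^(4/n) * 53) -> 8/53 as n -> infinity (since 12^(1/n) -> 1 and n^(4/n) -> 1)
Step 3: R = 1/lim|a_n|^(1/n) = 53/8

53/8


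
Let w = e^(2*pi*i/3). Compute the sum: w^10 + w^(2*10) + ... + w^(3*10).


Step 1: The sum sum_{j=1}^{n} w^(k*j) equals n if n | k, else 0.
Step 2: Here n = 3, k = 10
Step 3: Does n divide k? 3 | 10 -> False
Step 4: Sum = 0

0


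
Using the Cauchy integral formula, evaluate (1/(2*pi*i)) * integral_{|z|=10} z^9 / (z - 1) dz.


Step 1: f(z) = z^9, a = 1 is inside |z| = 10
Step 2: By Cauchy integral formula: (1/(2pi*i)) * integral = f(a)
Step 3: f(1) = 1^9 = 1

1


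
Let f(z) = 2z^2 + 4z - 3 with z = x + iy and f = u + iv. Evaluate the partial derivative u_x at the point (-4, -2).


Step 1: f(z) = 2(x+iy)^2 + 4(x+iy) - 3
Step 2: u = 2(x^2 - y^2) + 4x - 3
Step 3: u_x = 4x + 4
Step 4: At (-4, -2): u_x = -16 + 4 = -12

-12


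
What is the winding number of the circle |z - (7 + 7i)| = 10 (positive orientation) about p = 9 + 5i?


Step 1: Center c = (7, 7), radius = 10
Step 2: |p - c|^2 = 2^2 + (-2)^2 = 8
Step 3: r^2 = 100
Step 4: |p-c| < r so winding number = 1

1


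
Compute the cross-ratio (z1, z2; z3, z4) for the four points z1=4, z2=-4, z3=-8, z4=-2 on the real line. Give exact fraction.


Step 1: (z1-z3)(z2-z4) = 12 * (-2) = -24
Step 2: (z1-z4)(z2-z3) = 6 * 4 = 24
Step 3: Cross-ratio = -24/24 = -1

-1


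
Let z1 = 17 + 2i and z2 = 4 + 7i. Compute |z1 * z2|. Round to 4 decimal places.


Step 1: |z1| = sqrt(17^2 + 2^2) = sqrt(293)
Step 2: |z2| = sqrt(4^2 + 7^2) = sqrt(65)
Step 3: |z1*z2| = |z1|*|z2| = sqrt(293) * sqrt(65) = sqrt(293 * 65) = sqrt(19045)
Step 4: = 138.0036

138.0036


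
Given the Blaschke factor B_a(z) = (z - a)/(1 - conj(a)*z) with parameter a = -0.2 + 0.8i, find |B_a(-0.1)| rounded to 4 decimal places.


Step 1: Numerator z0 - a = -0.1 - (-0.2 + 0.8i) = 0.1 - 0.8i
Step 2: Denominator 1 - conj(a)*z0 = 1 - (-0.2 - 0.8i)*(-0.1) = 0.98 - 0.08i
Step 3: |z0 - a|^2 = 0.1^2 + (-0.8)^2 = 0.65; |1 - conj(a)*z0|^2 = 0.98^2 + (-0.08)^2 = 0.9668
Step 4: |B_a(-0.1)| = sqrt(0.65 / 0.9668) = sqrt(0.672321)
Step 5: = 0.82

0.82


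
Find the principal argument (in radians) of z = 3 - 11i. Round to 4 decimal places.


Step 1: z = 3 - 11i
Step 2: arg(z) = atan2(-11, 3)
Step 3: arg(z) = -1.3045

-1.3045


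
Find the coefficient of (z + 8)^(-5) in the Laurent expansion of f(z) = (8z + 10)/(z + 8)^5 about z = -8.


Step 1: Write the numerator in powers of (z + 8): 8z + 10 = 8(z + 8) + (8*(-8) + 10) = 8(z + 8) - 54
Step 2: Divide by (z + 8)^5: f(z) = -54(z + 8)^(-5) + 8(z + 8)^(-4)
Step 3: This finite sum is the Laurent series of f about z = -8.
Step 4: Coefficient of (z + 8)^(-5) = 8*(-8) + 10 = -54

-54


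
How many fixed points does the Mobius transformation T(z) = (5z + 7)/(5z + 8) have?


Step 1: Fixed points satisfy T(z) = z
Step 2: 5z^2 + 3z - 7 = 0
Step 3: Discriminant = 3^2 - 4*5*(-7) = 149
Step 4: Number of fixed points = 2

2


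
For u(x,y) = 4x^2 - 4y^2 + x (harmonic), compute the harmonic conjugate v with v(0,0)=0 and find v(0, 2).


Step 1: v_x = -u_y = 8y + 0
Step 2: v_y = u_x = 8x + 1
Step 3: v = 8xy + y + C
Step 4: v(0,0) = 0 => C = 0
Step 5: v(0, 2) = 2

2


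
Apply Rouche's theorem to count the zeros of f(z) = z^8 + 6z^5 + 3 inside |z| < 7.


Step 1: On |z| = 7 the three terms have sizes |z^8| = 7^8 = 5764801, |6z^5| = 6*7^5 = 100842, |3| = 3
Step 2: The dominant term is g(z) = z^8; let h(z) = 6z^5 + 3 so f = g + h
Step 3: On |z| = 7: |g| = 5764801 and |h| <= 100842 + 3 = 100845
Step 4: Since 5764801 > 100845, |h| < |g| on |z| = 7, so by Rouche f has the same number of zeros as g inside |z| < 7
Step 5: g(z) = z^8 has 8 zeros (all at the origin) inside |z| < 7. Answer = 8

8


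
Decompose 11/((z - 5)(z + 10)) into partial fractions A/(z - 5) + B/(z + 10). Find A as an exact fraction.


Step 1: Multiply both sides by (z - 5) and set z = 5
Step 2: A = 11 / (5 + 10)
Step 3: A = 11 / 15
Step 4: A = 11/15

11/15


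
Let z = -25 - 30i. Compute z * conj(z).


Step 1: conj(z) = -25 + 30i
Step 2: z * conj(z) = (-25)^2 + (-30)^2
Step 3: = 625 + 900 = 1525

1525


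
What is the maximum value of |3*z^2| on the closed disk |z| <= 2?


Step 1: On |z| = 2, |f(z)| = 3 * |z|^2 = 3 * 2^2
Step 2: By maximum modulus principle, maximum is on boundary.
Step 3: Maximum = 3 * 4 = 12

12


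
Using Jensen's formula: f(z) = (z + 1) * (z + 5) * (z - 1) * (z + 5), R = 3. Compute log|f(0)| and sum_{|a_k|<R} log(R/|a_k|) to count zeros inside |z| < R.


Jensen's formula: (1/2pi)*integral log|f(Re^it)|dt = log|f(0)| + sum_{|a_k|<R} log(R/|a_k|)
Step 1: f(0) = 1 * 5 * (-1) * 5 = -25
Step 2: log|f(0)| = log|-1| + log|-5| + log|1| + log|-5| = 3.2189
Step 3: Zeros inside |z| < 3: -1, 1
Step 4: Jensen sum = log(3/1) + log(3/1) = 2.1972
Step 5: n(R) = number of terms in the Jensen sum = count of zeros inside |z| < 3 = 2

2


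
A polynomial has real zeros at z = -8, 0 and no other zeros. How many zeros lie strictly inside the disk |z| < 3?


Step 1: Check each root:
  z = -8: |-8| = 8 >= 3
  z = 0: |0| = 0 < 3
Step 2: Count = 1

1


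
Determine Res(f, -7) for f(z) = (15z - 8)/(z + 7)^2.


Step 1: Pole of order 2 at z = -7
Step 2: Res = lim d/dz [(z + 7)^2 * f(z)] as z -> -7
Step 3: (z + 7)^2 * f(z) = 15z - 8
Step 4: d/dz[15z - 8] = 15

15


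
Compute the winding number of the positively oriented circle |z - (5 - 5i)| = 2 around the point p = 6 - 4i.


Step 1: Center c = (5, -5), radius = 2
Step 2: |p - c|^2 = 1^2 + 1^2 = 2
Step 3: r^2 = 4
Step 4: |p-c| < r so winding number = 1

1


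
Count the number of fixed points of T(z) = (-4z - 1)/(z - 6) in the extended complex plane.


Step 1: Fixed points satisfy T(z) = z
Step 2: z^2 - 2z + 1 = 0
Step 3: Discriminant = (-2)^2 - 4*1*1 = 0
Step 4: Number of fixed points = 1

1


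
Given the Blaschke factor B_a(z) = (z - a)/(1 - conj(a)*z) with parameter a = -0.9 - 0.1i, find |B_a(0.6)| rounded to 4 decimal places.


Step 1: Numerator z0 - a = 0.6 - (-0.9 - 0.1i) = 1.5 + 0.1i
Step 2: Denominator 1 - conj(a)*z0 = 1 - (-0.9 + 0.1i)*0.6 = 1.54 - 0.06i
Step 3: |z0 - a|^2 = 1.5^2 + 0.1^2 = 2.26; |1 - conj(a)*z0|^2 = 1.54^2 + (-0.06)^2 = 2.3752
Step 4: |B_a(0.6)| = sqrt(2.26 / 2.3752) = sqrt(0.951499)
Step 5: = 0.9754

0.9754


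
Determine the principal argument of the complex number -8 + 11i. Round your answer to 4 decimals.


Step 1: z = -8 + 11i
Step 2: arg(z) = atan2(11, -8)
Step 3: arg(z) = 2.1996

2.1996


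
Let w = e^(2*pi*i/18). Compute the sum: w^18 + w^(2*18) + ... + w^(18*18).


Step 1: The sum sum_{j=1}^{n} w^(k*j) equals n if n | k, else 0.
Step 2: Here n = 18, k = 18
Step 3: Does n divide k? 18 | 18 -> True
Step 4: Sum = 18

18


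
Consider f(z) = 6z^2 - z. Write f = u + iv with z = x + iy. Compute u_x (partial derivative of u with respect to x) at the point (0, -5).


Step 1: f(z) = 6(x+iy)^2 - (x+iy) + 0
Step 2: u = 6(x^2 - y^2) - x + 0
Step 3: u_x = 12x - 1
Step 4: At (0, -5): u_x = 0 - 1 = -1

-1


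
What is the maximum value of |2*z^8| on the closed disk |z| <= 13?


Step 1: On |z| = 13, |f(z)| = 2 * |z|^8 = 2 * 13^8
Step 2: By maximum modulus principle, maximum is on boundary.
Step 3: Maximum = 2 * 815730721 = 1631461442

1631461442


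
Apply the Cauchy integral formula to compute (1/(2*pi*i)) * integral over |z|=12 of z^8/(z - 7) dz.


Step 1: f(z) = z^8, a = 7 is inside |z| = 12
Step 2: By Cauchy integral formula: (1/(2pi*i)) * integral = f(a)
Step 3: f(7) = 7^8 = 5764801

5764801


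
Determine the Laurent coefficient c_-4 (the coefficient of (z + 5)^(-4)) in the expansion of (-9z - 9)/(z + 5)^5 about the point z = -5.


Step 1: Write the numerator in powers of (z + 5): -9z - 9 = -9(z + 5) + (-9*(-5) - 9) = -9(z + 5) + 36
Step 2: Divide by (z + 5)^5: f(z) = 36(z + 5)^(-5) - 9(z + 5)^(-4)
Step 3: This finite sum is the Laurent series of f about z = -5.
Step 4: Coefficient of (z + 5)^(-4) = coefficient of (z + 5) in the re-centred numerator = -9

-9


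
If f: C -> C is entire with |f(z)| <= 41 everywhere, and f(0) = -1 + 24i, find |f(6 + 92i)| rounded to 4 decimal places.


Step 1: By Liouville's theorem, a bounded entire function is constant.
Step 2: f(z) = f(0) = -1 + 24i for all z.
Step 3: |f(w)| = |-1 + 24i| = sqrt(1 + 576)
Step 4: = 24.0208

24.0208


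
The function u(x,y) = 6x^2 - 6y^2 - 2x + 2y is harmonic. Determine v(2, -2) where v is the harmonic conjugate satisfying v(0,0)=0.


Step 1: v_x = -u_y = 12y - 2
Step 2: v_y = u_x = 12x - 2
Step 3: v = 12xy - 2x - 2y + C
Step 4: v(0,0) = 0 => C = 0
Step 5: v(2, -2) = -48

-48


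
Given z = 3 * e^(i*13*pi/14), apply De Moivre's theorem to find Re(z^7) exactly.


Step 1: By De Moivre's theorem, z^7 = 3^7 * e^(i*7*13*pi/14) = 2187 * (cos(13*pi/2) + i*sin(13*pi/2))
Step 2: |z|^7 = 3^7 = 2187
Step 3: Reduce the angle mod 2*pi: 13*pi/2 - 6*pi = pi/2
Step 4: cos(pi/2) = 0
Step 5: Re(z^7) = 2187 * 0 = 0

0


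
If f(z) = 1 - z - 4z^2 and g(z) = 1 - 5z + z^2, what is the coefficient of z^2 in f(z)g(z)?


Step 1: z^2 term in f*g comes from: (1)*(z^2) + (-z)*(-5z) + (-4z^2)*(1)
Step 2: = 1 + 5 - 4
Step 3: = 2

2


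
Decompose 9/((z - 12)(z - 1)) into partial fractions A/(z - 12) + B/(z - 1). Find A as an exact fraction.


Step 1: Multiply both sides by (z - 12) and set z = 12
Step 2: A = 9 / (12 - 1)
Step 3: A = 9 / 11
Step 4: A = 9/11

9/11


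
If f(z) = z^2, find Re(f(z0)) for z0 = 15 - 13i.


Step 1: z0 = 15 - 13i
Step 2: z0^2 = 15^2 - (-13)^2 - 390i
Step 3: real part = 225 - 169 = 56

56


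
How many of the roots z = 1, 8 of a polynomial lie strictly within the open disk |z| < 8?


Step 1: Check each root:
  z = 1: |1| = 1 < 8
  z = 8: |8| = 8 >= 8
Step 2: Count = 1

1


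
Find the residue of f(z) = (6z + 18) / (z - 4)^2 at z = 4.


Step 1: Pole of order 2 at z = 4
Step 2: Res = lim d/dz [(z - 4)^2 * f(z)] as z -> 4
Step 3: (z - 4)^2 * f(z) = 6z + 18
Step 4: d/dz[6z + 18] = 6

6


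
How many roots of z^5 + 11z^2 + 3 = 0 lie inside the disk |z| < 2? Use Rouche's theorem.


Step 1: On |z| = 2 the three terms have sizes |z^5| = 2^5 = 32, |11z^2| = 11*2^2 = 44, |3| = 3
Step 2: The dominant term is g(z) = 11z^2; let h(z) = z^5 + 3 so f = g + h
Step 3: On |z| = 2: |g| = 44 and |h| <= 32 + 3 = 35
Step 4: Since 44 > 35, |h| < |g| on |z| = 2, so by Rouche f has the same number of zeros as g inside |z| < 2
Step 5: g(z) = 11z^2 has 2 zeros (at the origin, multiplicity 2) inside |z| < 2. Answer = 2

2


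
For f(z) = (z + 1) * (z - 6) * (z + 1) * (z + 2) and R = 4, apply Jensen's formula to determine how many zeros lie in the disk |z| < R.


Jensen's formula: (1/2pi)*integral log|f(Re^it)|dt = log|f(0)| + sum_{|a_k|<R} log(R/|a_k|)
Step 1: f(0) = 1 * (-6) * 1 * 2 = -12
Step 2: log|f(0)| = log|-1| + log|6| + log|-1| + log|-2| = 2.4849
Step 3: Zeros inside |z| < 4: -1, -1, -2
Step 4: Jensen sum = log(4/1) + log(4/1) + log(4/2) = 3.4657
Step 5: n(R) = number of terms in the Jensen sum = count of zeros inside |z| < 4 = 3

3


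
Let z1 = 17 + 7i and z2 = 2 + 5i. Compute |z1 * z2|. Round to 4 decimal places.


Step 1: |z1| = sqrt(17^2 + 7^2) = sqrt(338)
Step 2: |z2| = sqrt(2^2 + 5^2) = sqrt(29)
Step 3: |z1*z2| = |z1|*|z2| = sqrt(338) * sqrt(29) = sqrt(338 * 29) = sqrt(9802)
Step 4: = 99.0051

99.0051


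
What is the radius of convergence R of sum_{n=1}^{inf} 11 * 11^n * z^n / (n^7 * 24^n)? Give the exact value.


Step 1: General term a_n = 11 * 11^n / (n^7 * 24^n)
Step 2: By the root test, |a_n|^(1/n) = 11^(1/n) * 11 / (n^(7/n) * 24) -> 11/24 as n -> infinity (since 11^(1/n) -> 1 and n^(7/n) -> 1)
Step 3: R = 1/lim|a_n|^(1/n) = 24/11

24/11


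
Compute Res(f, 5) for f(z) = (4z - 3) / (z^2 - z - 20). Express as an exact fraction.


Step 1: Q(z) = z^2 - z - 20 = (z - 5)(z + 4)
Step 2: Q'(z) = 2z - 1
Step 3: Q'(5) = 9, P(5) = 17
Step 4: Res = P(5)/Q'(5) = 17/9 = 17/9

17/9


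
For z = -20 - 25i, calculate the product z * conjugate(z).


Step 1: conj(z) = -20 + 25i
Step 2: z * conj(z) = (-20)^2 + (-25)^2
Step 3: = 400 + 625 = 1025

1025


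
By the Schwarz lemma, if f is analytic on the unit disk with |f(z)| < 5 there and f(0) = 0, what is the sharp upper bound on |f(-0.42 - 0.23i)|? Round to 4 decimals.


Step 1: g = f/5 maps D -> D with g(0) = 0, so by the Schwarz lemma |g(z)| <= |z|, i.e. |f(z)| <= 5|z|; this is sharp (f(z) = 5z).
Step 2: |z0|^2 = (-0.42)^2 + (-0.23)^2 = 0.2293
Step 3: |z0| = sqrt(0.2293) = 0.478853
Step 4: Best bound = 5 * |z0| = 5 * 0.478853 = 2.3943

2.3943


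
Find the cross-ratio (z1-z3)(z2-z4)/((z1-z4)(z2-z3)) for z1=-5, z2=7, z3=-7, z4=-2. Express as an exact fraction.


Step 1: (z1-z3)(z2-z4) = 2 * 9 = 18
Step 2: (z1-z4)(z2-z3) = (-3) * 14 = -42
Step 3: Cross-ratio = -18/42 = -3/7

-3/7


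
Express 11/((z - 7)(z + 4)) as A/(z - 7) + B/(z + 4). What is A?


Step 1: Multiply both sides by (z - 7) and set z = 7
Step 2: A = 11 / (7 + 4)
Step 3: A = 11 / 11
Step 4: A = 1

1


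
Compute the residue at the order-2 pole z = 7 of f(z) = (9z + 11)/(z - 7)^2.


Step 1: Pole of order 2 at z = 7
Step 2: Res = lim d/dz [(z - 7)^2 * f(z)] as z -> 7
Step 3: (z - 7)^2 * f(z) = 9z + 11
Step 4: d/dz[9z + 11] = 9

9


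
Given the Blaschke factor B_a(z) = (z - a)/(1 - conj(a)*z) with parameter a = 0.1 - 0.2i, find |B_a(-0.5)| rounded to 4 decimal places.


Step 1: Numerator z0 - a = -0.5 - (0.1 - 0.2i) = -0.6 + 0.2i
Step 2: Denominator 1 - conj(a)*z0 = 1 - (0.1 + 0.2i)*(-0.5) = 1.05 + 0.1i
Step 3: |z0 - a|^2 = (-0.6)^2 + 0.2^2 = 0.4; |1 - conj(a)*z0|^2 = 1.05^2 + 0.1^2 = 1.1125
Step 4: |B_a(-0.5)| = sqrt(0.4 / 1.1125) = sqrt(0.359551)
Step 5: = 0.5996

0.5996


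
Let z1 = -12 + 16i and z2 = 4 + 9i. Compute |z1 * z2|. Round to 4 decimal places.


Step 1: |z1| = sqrt((-12)^2 + 16^2) = sqrt(400)
Step 2: |z2| = sqrt(4^2 + 9^2) = sqrt(97)
Step 3: |z1*z2| = |z1|*|z2| = sqrt(400) * sqrt(97) = sqrt(400 * 97) = sqrt(38800)
Step 4: = 196.9772

196.9772


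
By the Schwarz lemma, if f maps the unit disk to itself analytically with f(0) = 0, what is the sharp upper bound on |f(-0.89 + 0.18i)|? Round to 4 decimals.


Step 1: Schwarz lemma: if f: D -> D is analytic with f(0) = 0, then |f(z)| <= |z| for all z in D, and this is sharp (f(z) = z).
Step 2: |z0|^2 = (-0.89)^2 + 0.18^2 = 0.8245
Step 3: |z0| = sqrt(0.8245) = 0.90802
Step 4: Best bound = |z0| = 0.908

0.908


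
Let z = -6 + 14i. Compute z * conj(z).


Step 1: conj(z) = -6 - 14i
Step 2: z * conj(z) = (-6)^2 + 14^2
Step 3: = 36 + 196 = 232

232


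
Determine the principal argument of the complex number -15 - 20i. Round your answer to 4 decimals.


Step 1: z = -15 - 20i
Step 2: arg(z) = atan2(-20, -15)
Step 3: arg(z) = -2.2143

-2.2143


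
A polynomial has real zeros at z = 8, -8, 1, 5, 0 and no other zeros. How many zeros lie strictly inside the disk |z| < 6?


Step 1: Check each root:
  z = 8: |8| = 8 >= 6
  z = -8: |-8| = 8 >= 6
  z = 1: |1| = 1 < 6
  z = 5: |5| = 5 < 6
  z = 0: |0| = 0 < 6
Step 2: Count = 3

3


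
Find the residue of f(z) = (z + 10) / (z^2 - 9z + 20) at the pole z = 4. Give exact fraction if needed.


Step 1: Q(z) = z^2 - 9z + 20 = (z - 4)(z - 5)
Step 2: Q'(z) = 2z - 9
Step 3: Q'(4) = -1, P(4) = 14
Step 4: Res = P(4)/Q'(4) = 14/(-1) = -14

-14


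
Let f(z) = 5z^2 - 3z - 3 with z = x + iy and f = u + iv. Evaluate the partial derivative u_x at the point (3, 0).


Step 1: f(z) = 5(x+iy)^2 - 3(x+iy) - 3
Step 2: u = 5(x^2 - y^2) - 3x - 3
Step 3: u_x = 10x - 3
Step 4: At (3, 0): u_x = 30 - 3 = 27

27


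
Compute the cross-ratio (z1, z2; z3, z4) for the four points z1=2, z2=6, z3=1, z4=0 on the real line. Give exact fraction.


Step 1: (z1-z3)(z2-z4) = 1 * 6 = 6
Step 2: (z1-z4)(z2-z3) = 2 * 5 = 10
Step 3: Cross-ratio = 6/10 = 3/5

3/5


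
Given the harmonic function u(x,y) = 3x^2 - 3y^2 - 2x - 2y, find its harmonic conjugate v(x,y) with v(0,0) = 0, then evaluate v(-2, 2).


Step 1: v_x = -u_y = 6y + 2
Step 2: v_y = u_x = 6x - 2
Step 3: v = 6xy + 2x - 2y + C
Step 4: v(0,0) = 0 => C = 0
Step 5: v(-2, 2) = -32

-32


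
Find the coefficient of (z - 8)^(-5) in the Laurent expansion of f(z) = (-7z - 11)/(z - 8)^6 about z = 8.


Step 1: Write the numerator in powers of (z - 8): -7z - 11 = -7(z - 8) + (-7*8 - 11) = -7(z - 8) - 67
Step 2: Divide by (z - 8)^6: f(z) = -67(z - 8)^(-6) - 7(z - 8)^(-5)
Step 3: This finite sum is the Laurent series of f about z = 8.
Step 4: Coefficient of (z - 8)^(-5) = coefficient of (z - 8) in the re-centred numerator = -7

-7


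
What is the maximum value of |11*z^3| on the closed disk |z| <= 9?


Step 1: On |z| = 9, |f(z)| = 11 * |z|^3 = 11 * 9^3
Step 2: By maximum modulus principle, maximum is on boundary.
Step 3: Maximum = 11 * 729 = 8019

8019


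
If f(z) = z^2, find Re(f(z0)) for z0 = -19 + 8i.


Step 1: z0 = -19 + 8i
Step 2: z0^2 = (-19)^2 - 8^2 - 304i
Step 3: real part = 361 - 64 = 297

297


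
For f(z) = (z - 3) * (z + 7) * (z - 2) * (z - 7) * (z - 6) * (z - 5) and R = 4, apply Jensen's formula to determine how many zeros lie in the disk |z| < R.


Jensen's formula: (1/2pi)*integral log|f(Re^it)|dt = log|f(0)| + sum_{|a_k|<R} log(R/|a_k|)
Step 1: f(0) = (-3) * 7 * (-2) * (-7) * (-6) * (-5) = -8820
Step 2: log|f(0)| = log|3| + log|-7| + log|2| + log|7| + log|6| + log|5| = 9.0848
Step 3: Zeros inside |z| < 4: 3, 2
Step 4: Jensen sum = log(4/3) + log(4/2) = 0.9808
Step 5: n(R) = number of terms in the Jensen sum = count of zeros inside |z| < 4 = 2

2


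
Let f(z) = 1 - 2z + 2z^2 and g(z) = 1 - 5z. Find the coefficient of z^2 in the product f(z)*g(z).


Step 1: z^2 term in f*g comes from: (1)*(0) + (-2z)*(-5z) + (2z^2)*(1)
Step 2: = 0 + 10 + 2
Step 3: = 12

12


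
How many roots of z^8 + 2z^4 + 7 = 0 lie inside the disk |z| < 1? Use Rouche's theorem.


Step 1: On |z| = 1 the three terms have sizes |z^8| = 1^8 = 1, |2z^4| = 2*1^4 = 2, |7| = 7
Step 2: The dominant term is g(z) = 7; let h(z) = z^8 + 2z^4 so f = g + h
Step 3: On |z| = 1: |g| = 7 and |h| <= 1 + 2 = 3
Step 4: Since 7 > 3, |h| < |g| on |z| = 1, so by Rouche f has the same number of zeros as g inside |z| < 1
Step 5: g(z) = 7 is a nonzero constant with no zeros inside |z| < 1. Answer = 0

0


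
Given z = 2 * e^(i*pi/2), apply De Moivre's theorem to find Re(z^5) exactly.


Step 1: By De Moivre's theorem, z^5 = 2^5 * e^(i*5*pi/2) = 32 * (cos(5*pi/2) + i*sin(5*pi/2))
Step 2: |z|^5 = 2^5 = 32
Step 3: Reduce the angle mod 2*pi: 5*pi/2 - 2*pi = pi/2
Step 4: cos(pi/2) = 0
Step 5: Re(z^5) = 32 * 0 = 0

0


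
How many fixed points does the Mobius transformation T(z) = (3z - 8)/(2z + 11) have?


Step 1: Fixed points satisfy T(z) = z
Step 2: 2z^2 + 8z + 8 = 0
Step 3: Discriminant = 8^2 - 4*2*8 = 0
Step 4: Number of fixed points = 1

1


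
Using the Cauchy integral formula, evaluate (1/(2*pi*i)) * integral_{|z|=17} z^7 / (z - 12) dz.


Step 1: f(z) = z^7, a = 12 is inside |z| = 17
Step 2: By Cauchy integral formula: (1/(2pi*i)) * integral = f(a)
Step 3: f(12) = 12^7 = 35831808

35831808


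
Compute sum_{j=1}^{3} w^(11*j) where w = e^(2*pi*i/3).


Step 1: The sum sum_{j=1}^{n} w^(k*j) equals n if n | k, else 0.
Step 2: Here n = 3, k = 11
Step 3: Does n divide k? 3 | 11 -> False
Step 4: Sum = 0

0


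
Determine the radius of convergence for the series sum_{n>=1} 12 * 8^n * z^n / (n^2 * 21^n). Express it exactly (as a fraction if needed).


Step 1: General term a_n = 12 * 8^n / (n^2 * 21^n)
Step 2: By the root test, |a_n|^(1/n) = 12^(1/n) * 8 / (n^(2/n) * 21) -> 8/21 as n -> infinity (since 12^(1/n) -> 1 and n^(2/n) -> 1)
Step 3: R = 1/lim|a_n|^(1/n) = 21/8

21/8


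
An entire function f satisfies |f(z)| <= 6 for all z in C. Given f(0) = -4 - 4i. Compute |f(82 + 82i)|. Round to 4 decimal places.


Step 1: By Liouville's theorem, a bounded entire function is constant.
Step 2: f(z) = f(0) = -4 - 4i for all z.
Step 3: |f(w)| = |-4 - 4i| = sqrt(16 + 16)
Step 4: = 5.6569

5.6569


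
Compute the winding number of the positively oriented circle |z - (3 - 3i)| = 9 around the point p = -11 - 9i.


Step 1: Center c = (3, -3), radius = 9
Step 2: |p - c|^2 = (-14)^2 + (-6)^2 = 232
Step 3: r^2 = 81
Step 4: |p-c| > r so winding number = 0

0


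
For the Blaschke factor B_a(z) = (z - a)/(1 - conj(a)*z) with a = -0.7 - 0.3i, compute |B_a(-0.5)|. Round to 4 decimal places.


Step 1: Numerator z0 - a = -0.5 - (-0.7 - 0.3i) = 0.2 + 0.3i
Step 2: Denominator 1 - conj(a)*z0 = 1 - (-0.7 + 0.3i)*(-0.5) = 0.65 + 0.15i
Step 3: |z0 - a|^2 = 0.2^2 + 0.3^2 = 0.13; |1 - conj(a)*z0|^2 = 0.65^2 + 0.15^2 = 0.445
Step 4: |B_a(-0.5)| = sqrt(0.13 / 0.445) = sqrt(0.292135)
Step 5: = 0.5405

0.5405


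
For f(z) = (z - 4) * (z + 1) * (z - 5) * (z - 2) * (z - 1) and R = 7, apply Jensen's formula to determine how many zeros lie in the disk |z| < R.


Jensen's formula: (1/2pi)*integral log|f(Re^it)|dt = log|f(0)| + sum_{|a_k|<R} log(R/|a_k|)
Step 1: f(0) = (-4) * 1 * (-5) * (-2) * (-1) = 40
Step 2: log|f(0)| = log|4| + log|-1| + log|5| + log|2| + log|1| = 3.6889
Step 3: Zeros inside |z| < 7: 4, -1, 5, 2, 1
Step 4: Jensen sum = log(7/4) + log(7/1) + log(7/5) + log(7/2) + log(7/1) = 6.0407
Step 5: n(R) = number of terms in the Jensen sum = count of zeros inside |z| < 7 = 5

5


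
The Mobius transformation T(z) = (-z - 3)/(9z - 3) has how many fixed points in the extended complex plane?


Step 1: Fixed points satisfy T(z) = z
Step 2: 9z^2 - 2z + 3 = 0
Step 3: Discriminant = (-2)^2 - 4*9*3 = -104
Step 4: Number of fixed points = 2

2


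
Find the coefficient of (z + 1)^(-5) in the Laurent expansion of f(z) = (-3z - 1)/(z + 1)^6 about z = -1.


Step 1: Write the numerator in powers of (z + 1): -3z - 1 = -3(z + 1) + (-3*(-1) - 1) = -3(z + 1) + 2
Step 2: Divide by (z + 1)^6: f(z) = 2(z + 1)^(-6) - 3(z + 1)^(-5)
Step 3: This finite sum is the Laurent series of f about z = -1.
Step 4: Coefficient of (z + 1)^(-5) = coefficient of (z + 1) in the re-centred numerator = -3

-3


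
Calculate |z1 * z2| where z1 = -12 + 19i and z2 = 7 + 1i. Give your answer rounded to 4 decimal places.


Step 1: |z1| = sqrt((-12)^2 + 19^2) = sqrt(505)
Step 2: |z2| = sqrt(7^2 + 1^2) = sqrt(50)
Step 3: |z1*z2| = |z1|*|z2| = sqrt(505) * sqrt(50) = sqrt(505 * 50) = sqrt(25250)
Step 4: = 158.9025

158.9025


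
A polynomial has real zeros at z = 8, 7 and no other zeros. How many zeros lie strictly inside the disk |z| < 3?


Step 1: Check each root:
  z = 8: |8| = 8 >= 3
  z = 7: |7| = 7 >= 3
Step 2: Count = 0

0


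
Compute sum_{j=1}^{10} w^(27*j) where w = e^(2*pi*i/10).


Step 1: The sum sum_{j=1}^{n} w^(k*j) equals n if n | k, else 0.
Step 2: Here n = 10, k = 27
Step 3: Does n divide k? 10 | 27 -> False
Step 4: Sum = 0

0


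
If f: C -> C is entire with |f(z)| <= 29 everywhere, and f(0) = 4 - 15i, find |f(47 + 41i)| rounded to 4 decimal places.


Step 1: By Liouville's theorem, a bounded entire function is constant.
Step 2: f(z) = f(0) = 4 - 15i for all z.
Step 3: |f(w)| = |4 - 15i| = sqrt(16 + 225)
Step 4: = 15.5242

15.5242


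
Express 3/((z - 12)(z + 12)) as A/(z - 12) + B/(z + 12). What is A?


Step 1: Multiply both sides by (z - 12) and set z = 12
Step 2: A = 3 / (12 + 12)
Step 3: A = 3 / 24
Step 4: A = 1/8

1/8


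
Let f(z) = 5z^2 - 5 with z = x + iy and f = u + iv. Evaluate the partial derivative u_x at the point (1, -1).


Step 1: f(z) = 5(x+iy)^2 - 5
Step 2: u = 5(x^2 - y^2) - 5
Step 3: u_x = 10x + 0
Step 4: At (1, -1): u_x = 10 + 0 = 10

10


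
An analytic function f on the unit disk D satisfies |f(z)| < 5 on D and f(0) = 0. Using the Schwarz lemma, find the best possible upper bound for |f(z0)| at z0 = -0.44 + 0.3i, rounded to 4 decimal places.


Step 1: g = f/5 maps D -> D with g(0) = 0, so by the Schwarz lemma |g(z)| <= |z|, i.e. |f(z)| <= 5|z|; this is sharp (f(z) = 5z).
Step 2: |z0|^2 = (-0.44)^2 + 0.3^2 = 0.2836
Step 3: |z0| = sqrt(0.2836) = 0.532541
Step 4: Best bound = 5 * |z0| = 5 * 0.532541 = 2.6627

2.6627


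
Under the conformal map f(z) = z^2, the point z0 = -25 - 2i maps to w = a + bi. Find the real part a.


Step 1: z0 = -25 - 2i
Step 2: z0^2 = (-25)^2 - (-2)^2 + 100i
Step 3: real part = 625 - 4 = 621

621


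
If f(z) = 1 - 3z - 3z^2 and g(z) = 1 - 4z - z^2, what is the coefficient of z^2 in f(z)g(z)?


Step 1: z^2 term in f*g comes from: (1)*(-z^2) + (-3z)*(-4z) + (-3z^2)*(1)
Step 2: = -1 + 12 - 3
Step 3: = 8

8


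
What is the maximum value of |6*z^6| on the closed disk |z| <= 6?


Step 1: On |z| = 6, |f(z)| = 6 * |z|^6 = 6 * 6^6
Step 2: By maximum modulus principle, maximum is on boundary.
Step 3: Maximum = 6 * 46656 = 279936

279936
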